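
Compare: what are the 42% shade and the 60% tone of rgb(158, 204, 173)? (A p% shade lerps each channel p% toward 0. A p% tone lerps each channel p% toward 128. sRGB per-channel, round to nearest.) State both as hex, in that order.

#5C7664, #8C9E92

42% shade:
  R: 158 + 0.42×(0−158) = 158 − 66.36 = 91.64 → 92
  G: 204 + 0.42×(0−204) = 204 − 85.68 = 118.32 → 118
  B: 173 + 0.42×(0−173) = 173 − 72.66 = 100.34 → 100
  → #5C7664
60% tone:
  R: 158 + 0.6×(128−158) = 158 − 18 = 140 → 140
  G: 204 − 45.6 = 158.4 → 158
  B: 173 + 0.6×(128−173) = 173 − 27 = 146 → 146
  → #8C9E92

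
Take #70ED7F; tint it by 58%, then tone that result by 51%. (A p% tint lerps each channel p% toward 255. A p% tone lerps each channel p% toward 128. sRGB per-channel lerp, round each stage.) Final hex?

#70ED7F is rgb(112, 237, 127).
Per channel, c → c + 0.58(255 − c):
  R: 112 + 0.58×(255−112) = 112 + 82.94 = 194.94 → 195
  G: 237 + 10.44 = 247.44 → 247
  B: 127 + 0.58×(255−127) = 127 + 74.24 = 201.24 → 201
After the tint: rgb(195, 247, 201) = #C3F7C9.
Lerp each channel 51% toward 128:
  R: 195 + 0.51×(128−195) = 195 − 34.17 = 160.83 → 161
  G: 247 − 60.69 = 186.31 → 186
  B: 201 + 0.51×(128−201) = 201 − 37.23 = 163.77 → 164
rgb(161, 186, 164) = #A1BAA4.

#A1BAA4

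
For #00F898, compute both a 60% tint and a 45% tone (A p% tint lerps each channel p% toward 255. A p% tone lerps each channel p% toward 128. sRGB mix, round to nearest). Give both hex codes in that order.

#00F898 is rgb(0, 248, 152).
60% tint:
  R: 0 + 0.6×(255−0) = 0 + 153 = 153 → 153
  G: 248 + 0.6×(255−248) = 248 + 4.2 = 252.2 → 252
  B: 152 + 0.6×(255−152) = 152 + 61.8 = 213.8 → 214
  → #99FCD6
45% tone:
  R: 0 + 0.45×(128−0) = 0 + 57.6 = 57.6 → 58
  G: 248 + 0.45×(128−248) = 248 − 54 = 194 → 194
  B: 152 − 10.8 = 141.2 → 141
  → #3AC28D

#99FCD6, #3AC28D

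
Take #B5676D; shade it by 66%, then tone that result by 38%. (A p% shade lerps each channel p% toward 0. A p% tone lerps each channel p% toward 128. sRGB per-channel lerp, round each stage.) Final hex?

#574648

#B5676D is rgb(181, 103, 109).
Per channel, c → c + 0.66(0 − c):
  R: 181 + 0.66×(0−181) = 181 − 119.46 = 61.54 → 62
  G: 103 + 0.66×(0−103) = 103 − 67.98 = 35.02 → 35
  B: 109 + 0.66×(0−109) = 109 − 71.94 = 37.06 → 37
After the shade: rgb(62, 35, 37) = #3E2325.
Per channel, c → c + 0.38(128 − c):
  R: 62 + 0.38×(128−62) = 62 + 25.08 = 87.08 → 87
  G: 35 + 0.38×(128−35) = 35 + 35.34 = 70.34 → 70
  B: 37 + 34.58 = 71.58 → 72
rgb(87, 70, 72) = #574648.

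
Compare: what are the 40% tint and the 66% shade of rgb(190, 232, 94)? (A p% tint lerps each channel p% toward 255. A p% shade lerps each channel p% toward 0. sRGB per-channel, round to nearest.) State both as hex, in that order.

#D8F19E, #414F20

40% tint:
  R: 190 + 26 = 216 → 216
  G: 232 + 0.4×(255−232) = 232 + 9.2 = 241.2 → 241
  B: 94 + 64.4 = 158.4 → 158
  → #D8F19E
66% shade:
  R: 190 − 125.4 = 64.6 → 65
  G: 232 − 153.12 = 78.88 → 79
  B: 94 + 0.66×(0−94) = 94 − 62.04 = 31.96 → 32
  → #414F20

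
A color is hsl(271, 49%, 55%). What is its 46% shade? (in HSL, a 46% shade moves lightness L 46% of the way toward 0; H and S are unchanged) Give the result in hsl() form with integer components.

L moves 46% from 55 toward 0: 55 − 25.3 = 29.7 → 30.
H and S are unchanged.

hsl(271, 49%, 30%)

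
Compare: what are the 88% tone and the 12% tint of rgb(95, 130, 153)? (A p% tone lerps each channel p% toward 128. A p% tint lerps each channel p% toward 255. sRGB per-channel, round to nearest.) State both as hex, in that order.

88% tone:
  R: 95 + 29.04 = 124.04 → 124
  G: 130 + 0.88×(128−130) = 130 − 1.76 = 128.24 → 128
  B: 153 + 0.88×(128−153) = 153 − 22 = 131 → 131
  → #7C8083
12% tint:
  R: 95 + 19.2 = 114.2 → 114
  G: 130 + 15 = 145 → 145
  B: 153 + 0.12×(255−153) = 153 + 12.24 = 165.24 → 165
  → #7291A5

#7C8083, #7291A5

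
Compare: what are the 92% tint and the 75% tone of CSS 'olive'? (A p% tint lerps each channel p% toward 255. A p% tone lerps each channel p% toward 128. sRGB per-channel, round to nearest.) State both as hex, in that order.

CSS olive is rgb(128, 128, 0).
92% tint:
  R: 128 + 116.84 = 244.84 → 245
  G: 128 + 0.92×(255−128) = 128 + 116.84 = 244.84 → 245
  B: 0 + 0.92×(255−0) = 0 + 234.6 = 234.6 → 235
  → #f5f5eb
75% tone:
  R: 128 + 0 = 128 → 128
  G: 128 + 0.75×(128−128) = 128 + 0 = 128 → 128
  B: 0 + 0.75×(128−0) = 0 + 96 = 96 → 96
  → #808060

#f5f5eb, #808060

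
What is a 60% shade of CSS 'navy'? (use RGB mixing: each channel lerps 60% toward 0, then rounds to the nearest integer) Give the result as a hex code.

#000033

CSS navy is rgb(0, 0, 128).
A 60% shade moves each channel 60% toward 0:
  R: 0 + 0.6×(0−0) = 0 + 0 = 0 → 0
  G: 0 + 0.6×(0−0) = 0 + 0 = 0 → 0
  B: 128 + 0.6×(0−128) = 128 − 76.8 = 51.2 → 51
rgb(0, 0, 51) = #000033.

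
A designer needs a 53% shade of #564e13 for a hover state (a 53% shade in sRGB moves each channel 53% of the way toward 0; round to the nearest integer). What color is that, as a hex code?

#564e13 is rgb(86, 78, 19).
Per channel, c → c + 0.53(0 − c):
  R: 86 − 45.58 = 40.42 → 40
  G: 78 − 41.34 = 36.66 → 37
  B: 19 − 10.07 = 8.93 → 9
rgb(40, 37, 9) = #282509.

#282509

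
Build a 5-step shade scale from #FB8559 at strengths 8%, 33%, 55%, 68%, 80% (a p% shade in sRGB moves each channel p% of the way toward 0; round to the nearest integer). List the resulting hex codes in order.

#E77A52, #A8593C, #713C28, #502B1C, #321B12

#FB8559 is rgb(251, 133, 89).
8%: (251 − 20.08 = 230.92→231, 133 − 10.64 = 122.36→122, 89 − 7.12 = 81.88→82) → #E77A52
33%: (251 − 82.83 = 168.17→168, 133 − 43.89 = 89.11→89, 89 − 29.37 = 59.63→60) → #A8593C
55%: (251 − 138.05 = 112.95→113, 133 − 73.15 = 59.85→60, 89 − 48.95 = 40.05→40) → #713C28
68%: (251 − 170.68 = 80.32→80, 133 − 90.44 = 42.56→43, 89 − 60.52 = 28.48→28) → #502B1C
80%: (251 − 200.8 = 50.2→50, 133 − 106.4 = 26.6→27, 89 − 71.2 = 17.8→18) → #321B12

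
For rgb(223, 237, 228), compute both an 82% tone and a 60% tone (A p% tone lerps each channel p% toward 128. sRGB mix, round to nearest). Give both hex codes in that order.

82% tone:
  R: 223 + 0.82×(128−223) = 223 − 77.9 = 145.1 → 145
  G: 237 + 0.82×(128−237) = 237 − 89.38 = 147.62 → 148
  B: 228 − 82 = 146 → 146
  → #919492
60% tone:
  R: 223 + 0.6×(128−223) = 223 − 57 = 166 → 166
  G: 237 + 0.6×(128−237) = 237 − 65.4 = 171.6 → 172
  B: 228 − 60 = 168 → 168
  → #A6ACA8

#919492, #A6ACA8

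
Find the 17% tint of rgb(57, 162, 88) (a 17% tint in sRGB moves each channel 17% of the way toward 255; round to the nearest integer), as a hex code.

#5BB274

A 17% tint moves each channel 17% toward 255:
  R: 57 + 0.17×(255−57) = 57 + 33.66 = 90.66 → 91
  G: 162 + 0.17×(255−162) = 162 + 15.81 = 177.81 → 178
  B: 88 + 0.17×(255−88) = 88 + 28.39 = 116.39 → 116
rgb(91, 178, 116) = #5BB274.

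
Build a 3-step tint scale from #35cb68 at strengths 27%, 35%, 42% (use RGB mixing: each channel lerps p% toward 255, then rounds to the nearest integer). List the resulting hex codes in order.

#6cd991, #7cdd9d, #8ae1a7

#35cb68 is rgb(53, 203, 104).
27%: (53 + 54.54 = 107.54→108, 203 + 14.04 = 217.04→217, 104 + 40.77 = 144.77→145) → #6cd991
35%: (53 + 70.7 = 123.7→124, 203 + 18.2 = 221.2→221, 104 + 52.85 = 156.85→157) → #7cdd9d
42%: (53 + 84.84 = 137.84→138, 203 + 21.84 = 224.84→225, 104 + 63.42 = 167.42→167) → #8ae1a7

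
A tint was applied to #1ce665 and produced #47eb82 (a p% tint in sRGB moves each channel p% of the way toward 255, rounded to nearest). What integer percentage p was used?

19%

#1ce665 is rgb(28, 230, 101); #47eb82 is rgb(71, 235, 130).
On the R channel (widest range): 71 ≈ 28 + (p/100)(255 − 28), so p ≈ 100×(71 − 28)/(255 − 28) = 4300/227 = 18.94.
p = 19 reproduces all three channels after rounding.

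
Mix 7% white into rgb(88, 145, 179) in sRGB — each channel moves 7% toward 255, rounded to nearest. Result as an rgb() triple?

A 7% tint moves each channel 7% toward 255:
  R: 88 + 0.07×(255−88) = 88 + 11.69 = 99.69 → 100
  G: 145 + 0.07×(255−145) = 145 + 7.7 = 152.7 → 153
  B: 179 + 5.32 = 184.32 → 184

rgb(100, 153, 184)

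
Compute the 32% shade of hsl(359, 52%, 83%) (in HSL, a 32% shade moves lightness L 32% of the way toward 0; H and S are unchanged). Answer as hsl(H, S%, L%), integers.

L moves 32% from 83 toward 0: 83 − 26.56 = 56.44 → 56.
H and S are unchanged.

hsl(359, 52%, 56%)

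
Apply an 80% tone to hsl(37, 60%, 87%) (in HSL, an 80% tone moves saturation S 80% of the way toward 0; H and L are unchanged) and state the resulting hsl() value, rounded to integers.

S moves 80% from 60 toward 0: 60 − 48 = 12 → 12.
H and L are unchanged.

hsl(37, 12%, 87%)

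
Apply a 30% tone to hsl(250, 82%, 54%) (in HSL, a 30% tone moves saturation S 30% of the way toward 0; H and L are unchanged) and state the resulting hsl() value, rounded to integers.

S moves 30% from 82 toward 0: 82 − 24.6 = 57.4 → 57.
H and L are unchanged.

hsl(250, 57%, 54%)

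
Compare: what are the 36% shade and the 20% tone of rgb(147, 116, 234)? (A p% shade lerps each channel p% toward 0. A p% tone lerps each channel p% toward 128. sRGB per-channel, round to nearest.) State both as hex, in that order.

36% shade:
  R: 147 − 52.92 = 94.08 → 94
  G: 116 + 0.36×(0−116) = 116 − 41.76 = 74.24 → 74
  B: 234 − 84.24 = 149.76 → 150
  → #5E4A96
20% tone:
  R: 147 − 3.8 = 143.2 → 143
  G: 116 + 0.2×(128−116) = 116 + 2.4 = 118.4 → 118
  B: 234 − 21.2 = 212.8 → 213
  → #8F76D5

#5E4A96, #8F76D5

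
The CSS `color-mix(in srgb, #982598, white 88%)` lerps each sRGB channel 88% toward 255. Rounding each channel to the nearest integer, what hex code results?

#F3E5F3

#982598 is rgb(152, 37, 152).
Lerp each channel 88% toward 255:
  R: 152 + 0.88×(255−152) = 152 + 90.64 = 242.64 → 243
  G: 37 + 0.88×(255−37) = 37 + 191.84 = 228.84 → 229
  B: 152 + 0.88×(255−152) = 152 + 90.64 = 242.64 → 243
rgb(243, 229, 243) = #F3E5F3.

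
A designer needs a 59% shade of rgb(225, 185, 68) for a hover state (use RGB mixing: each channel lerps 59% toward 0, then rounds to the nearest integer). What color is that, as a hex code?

#5C4C1C

Lerp each channel 59% toward 0:
  R: 225 + 0.59×(0−225) = 225 − 132.75 = 92.25 → 92
  G: 185 + 0.59×(0−185) = 185 − 109.15 = 75.85 → 76
  B: 68 − 40.12 = 27.88 → 28
rgb(92, 76, 28) = #5C4C1C.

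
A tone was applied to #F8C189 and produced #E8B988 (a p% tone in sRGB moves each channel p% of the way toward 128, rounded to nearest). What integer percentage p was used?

#F8C189 is rgb(248, 193, 137); #E8B988 is rgb(232, 185, 136).
On the R channel (widest range): 232 ≈ 248 + (p/100)(128 − 248), so p ≈ 100×(232 − 248)/(128 − 248) = -1600/-120 = 13.33.
p = 13 reproduces all three channels after rounding.

13%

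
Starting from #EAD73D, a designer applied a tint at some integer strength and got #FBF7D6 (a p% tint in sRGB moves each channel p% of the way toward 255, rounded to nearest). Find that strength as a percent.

#EAD73D is rgb(234, 215, 61); #FBF7D6 is rgb(251, 247, 214).
On the B channel (widest range): 214 ≈ 61 + (p/100)(255 − 61), so p ≈ 100×(214 − 61)/(255 − 61) = 15300/194 = 78.87.
p = 79 reproduces all three channels after rounding.

79%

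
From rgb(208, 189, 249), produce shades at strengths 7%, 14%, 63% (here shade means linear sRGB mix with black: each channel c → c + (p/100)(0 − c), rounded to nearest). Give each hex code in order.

#c1b0e8, #b3a3d6, #4d465c

7%: (208 − 14.56 = 193.44→193, 189 − 13.23 = 175.77→176, 249 − 17.43 = 231.57→232) → #c1b0e8
14%: (208 − 29.12 = 178.88→179, 189 − 26.46 = 162.54→163, 249 − 34.86 = 214.14→214) → #b3a3d6
63%: (208 − 131.04 = 76.96→77, 189 − 119.07 = 69.93→70, 249 − 156.87 = 92.13→92) → #4d465c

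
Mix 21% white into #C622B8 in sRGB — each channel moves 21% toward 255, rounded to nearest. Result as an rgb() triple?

rgb(210, 80, 199)

#C622B8 is rgb(198, 34, 184).
A 21% tint moves each channel 21% toward 255:
  R: 198 + 11.97 = 209.97 → 210
  G: 34 + 0.21×(255−34) = 34 + 46.41 = 80.41 → 80
  B: 184 + 14.91 = 198.91 → 199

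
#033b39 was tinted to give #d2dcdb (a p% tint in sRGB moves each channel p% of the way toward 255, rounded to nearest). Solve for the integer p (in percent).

82%

#033b39 is rgb(3, 59, 57); #d2dcdb is rgb(210, 220, 219).
On the R channel (widest range): 210 ≈ 3 + (p/100)(255 − 3), so p ≈ 100×(210 − 3)/(255 − 3) = 20700/252 = 82.14.
p = 82 reproduces all three channels after rounding.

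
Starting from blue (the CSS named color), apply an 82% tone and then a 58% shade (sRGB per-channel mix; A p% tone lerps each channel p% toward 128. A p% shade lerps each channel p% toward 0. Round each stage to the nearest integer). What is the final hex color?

#2C2C3F

CSS blue is rgb(0, 0, 255).
An 82% tone moves each channel 82% toward 128:
  R: 0 + 104.96 = 104.96 → 105
  G: 0 + 0.82×(128−0) = 0 + 104.96 = 104.96 → 105
  B: 255 − 104.14 = 150.86 → 151
After the tone: rgb(105, 105, 151) = #696997.
Per channel, c → c + 0.58(0 − c):
  R: 105 + 0.58×(0−105) = 105 − 60.9 = 44.1 → 44
  G: 105 − 60.9 = 44.1 → 44
  B: 151 + 0.58×(0−151) = 151 − 87.58 = 63.42 → 63
rgb(44, 44, 63) = #2C2C3F.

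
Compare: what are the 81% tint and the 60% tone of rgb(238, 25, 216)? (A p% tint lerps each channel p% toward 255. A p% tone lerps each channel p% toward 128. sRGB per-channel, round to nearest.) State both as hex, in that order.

81% tint:
  R: 238 + 0.81×(255−238) = 238 + 13.77 = 251.77 → 252
  G: 25 + 186.3 = 211.3 → 211
  B: 216 + 0.81×(255−216) = 216 + 31.59 = 247.59 → 248
  → #fcd3f8
60% tone:
  R: 238 − 66 = 172 → 172
  G: 25 + 0.6×(128−25) = 25 + 61.8 = 86.8 → 87
  B: 216 + 0.6×(128−216) = 216 − 52.8 = 163.2 → 163
  → #ac57a3

#fcd3f8, #ac57a3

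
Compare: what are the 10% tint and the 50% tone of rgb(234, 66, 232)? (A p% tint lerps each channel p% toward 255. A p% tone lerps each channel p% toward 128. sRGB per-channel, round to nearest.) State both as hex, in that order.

#ec55ea, #b561b4

10% tint:
  R: 234 + 2.1 = 236.1 → 236
  G: 66 + 0.1×(255−66) = 66 + 18.9 = 84.9 → 85
  B: 232 + 2.3 = 234.3 → 234
  → #ec55ea
50% tone:
  R: 234 + 0.5×(128−234) = 234 − 53 = 181 → 181
  G: 66 + 0.5×(128−66) = 66 + 31 = 97 → 97
  B: 232 − 52 = 180 → 180
  → #b561b4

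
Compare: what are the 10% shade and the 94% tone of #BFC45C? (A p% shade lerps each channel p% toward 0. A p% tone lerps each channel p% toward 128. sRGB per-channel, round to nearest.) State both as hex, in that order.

#ACB053, #84847E

#BFC45C is rgb(191, 196, 92).
10% shade:
  R: 191 + 0.1×(0−191) = 191 − 19.1 = 171.9 → 172
  G: 196 + 0.1×(0−196) = 196 − 19.6 = 176.4 → 176
  B: 92 − 9.2 = 82.8 → 83
  → #ACB053
94% tone:
  R: 191 + 0.94×(128−191) = 191 − 59.22 = 131.78 → 132
  G: 196 + 0.94×(128−196) = 196 − 63.92 = 132.08 → 132
  B: 92 + 33.84 = 125.84 → 126
  → #84847E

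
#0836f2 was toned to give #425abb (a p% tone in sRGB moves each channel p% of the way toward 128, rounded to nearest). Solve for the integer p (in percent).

48%

#0836f2 is rgb(8, 54, 242); #425abb is rgb(66, 90, 187).
On the R channel (widest range): 66 ≈ 8 + (p/100)(128 − 8), so p ≈ 100×(66 − 8)/(128 − 8) = 5800/120 = 48.33.
p = 48 reproduces all three channels after rounding.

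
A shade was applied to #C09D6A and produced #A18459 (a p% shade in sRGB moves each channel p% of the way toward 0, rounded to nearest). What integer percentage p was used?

#C09D6A is rgb(192, 157, 106); #A18459 is rgb(161, 132, 89).
On the R channel (widest range): 161 ≈ 192 + (p/100)(0 − 192), so p ≈ 100×(161 − 192)/(0 − 192) = -3100/-192 = 16.15.
p = 16 reproduces all three channels after rounding.

16%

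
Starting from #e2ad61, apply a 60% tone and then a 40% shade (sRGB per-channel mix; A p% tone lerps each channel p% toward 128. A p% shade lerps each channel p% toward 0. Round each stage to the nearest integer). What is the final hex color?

#645846

#e2ad61 is rgb(226, 173, 97).
A 60% tone moves each channel 60% toward 128:
  R: 226 − 58.8 = 167.2 → 167
  G: 173 − 27 = 146 → 146
  B: 97 + 0.6×(128−97) = 97 + 18.6 = 115.6 → 116
After the tone: rgb(167, 146, 116) = #a79274.
Per channel, c → c + 0.4(0 − c):
  R: 167 + 0.4×(0−167) = 167 − 66.8 = 100.2 → 100
  G: 146 + 0.4×(0−146) = 146 − 58.4 = 87.6 → 88
  B: 116 − 46.4 = 69.6 → 70
rgb(100, 88, 70) = #645846.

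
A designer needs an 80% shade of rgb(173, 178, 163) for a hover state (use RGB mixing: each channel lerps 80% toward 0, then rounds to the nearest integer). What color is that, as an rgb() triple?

rgb(35, 36, 33)

Per channel, c → c + 0.8(0 − c):
  R: 173 + 0.8×(0−173) = 173 − 138.4 = 34.6 → 35
  G: 178 − 142.4 = 35.6 → 36
  B: 163 + 0.8×(0−163) = 163 − 130.4 = 32.6 → 33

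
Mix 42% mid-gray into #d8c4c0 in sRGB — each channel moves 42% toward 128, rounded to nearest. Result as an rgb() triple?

rgb(179, 167, 165)

#d8c4c0 is rgb(216, 196, 192).
Lerp each channel 42% toward 128:
  R: 216 + 0.42×(128−216) = 216 − 36.96 = 179.04 → 179
  G: 196 + 0.42×(128−196) = 196 − 28.56 = 167.44 → 167
  B: 192 − 26.88 = 165.12 → 165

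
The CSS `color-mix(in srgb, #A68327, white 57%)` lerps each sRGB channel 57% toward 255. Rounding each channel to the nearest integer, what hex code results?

#D9CAA2

#A68327 is rgb(166, 131, 39).
Lerp each channel 57% toward 255:
  R: 166 + 50.73 = 216.73 → 217
  G: 131 + 0.57×(255−131) = 131 + 70.68 = 201.68 → 202
  B: 39 + 123.12 = 162.12 → 162
rgb(217, 202, 162) = #D9CAA2.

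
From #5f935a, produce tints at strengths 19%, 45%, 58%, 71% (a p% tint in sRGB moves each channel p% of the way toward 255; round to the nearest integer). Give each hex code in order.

#7da879, #a7c4a4, #bcd2ba, #d1e0cf

#5f935a is rgb(95, 147, 90).
19%: (95 + 30.4 = 125.4→125, 147 + 20.52 = 167.52→168, 90 + 31.35 = 121.35→121) → #7da879
45%: (95 + 72 = 167→167, 147 + 48.6 = 195.6→196, 90 + 74.25 = 164.25→164) → #a7c4a4
58%: (95 + 92.8 = 187.8→188, 147 + 62.64 = 209.64→210, 90 + 95.7 = 185.7→186) → #bcd2ba
71%: (95 + 113.6 = 208.6→209, 147 + 76.68 = 223.68→224, 90 + 117.15 = 207.15→207) → #d1e0cf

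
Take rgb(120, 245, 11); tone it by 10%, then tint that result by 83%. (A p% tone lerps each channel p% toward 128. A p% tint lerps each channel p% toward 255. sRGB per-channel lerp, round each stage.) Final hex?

A 10% tone moves each channel 10% toward 128:
  R: 120 + 0.8 = 120.8 → 121
  G: 245 + 0.1×(128−245) = 245 − 11.7 = 233.3 → 233
  B: 11 + 0.1×(128−11) = 11 + 11.7 = 22.7 → 23
After the tone: rgb(121, 233, 23) = #79E917.
Per channel, c → c + 0.83(255 − c):
  R: 121 + 0.83×(255−121) = 121 + 111.22 = 232.22 → 232
  G: 233 + 0.83×(255−233) = 233 + 18.26 = 251.26 → 251
  B: 23 + 0.83×(255−23) = 23 + 192.56 = 215.56 → 216
rgb(232, 251, 216) = #E8FBD8.

#E8FBD8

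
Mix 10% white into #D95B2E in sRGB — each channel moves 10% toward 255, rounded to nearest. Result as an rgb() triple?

rgb(221, 107, 67)

#D95B2E is rgb(217, 91, 46).
Per channel, c → c + 0.1(255 − c):
  R: 217 + 3.8 = 220.8 → 221
  G: 91 + 0.1×(255−91) = 91 + 16.4 = 107.4 → 107
  B: 46 + 20.9 = 66.9 → 67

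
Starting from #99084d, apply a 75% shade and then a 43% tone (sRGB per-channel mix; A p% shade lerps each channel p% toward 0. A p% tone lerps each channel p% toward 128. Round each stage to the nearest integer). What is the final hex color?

#99084d is rgb(153, 8, 77).
Lerp each channel 75% toward 0:
  R: 153 − 114.75 = 38.25 → 38
  G: 8 + 0.75×(0−8) = 8 − 6 = 2 → 2
  B: 77 + 0.75×(0−77) = 77 − 57.75 = 19.25 → 19
After the shade: rgb(38, 2, 19) = #260213.
Per channel, c → c + 0.43(128 − c):
  R: 38 + 38.7 = 76.7 → 77
  G: 2 + 0.43×(128−2) = 2 + 54.18 = 56.18 → 56
  B: 19 + 46.87 = 65.87 → 66
rgb(77, 56, 66) = #4d3842.

#4d3842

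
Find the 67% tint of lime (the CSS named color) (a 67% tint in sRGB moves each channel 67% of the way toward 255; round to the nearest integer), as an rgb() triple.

rgb(171, 255, 171)

CSS lime is rgb(0, 255, 0).
Per channel, c → c + 0.67(255 − c):
  R: 0 + 0.67×(255−0) = 0 + 170.85 = 170.85 → 171
  G: 255 + 0.67×(255−255) = 255 + 0 = 255 → 255
  B: 0 + 0.67×(255−0) = 0 + 170.85 = 170.85 → 171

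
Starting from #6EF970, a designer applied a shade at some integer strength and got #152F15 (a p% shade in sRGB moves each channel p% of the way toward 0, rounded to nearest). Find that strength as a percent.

#6EF970 is rgb(110, 249, 112); #152F15 is rgb(21, 47, 21).
On the G channel (widest range): 47 ≈ 249 + (p/100)(0 − 249), so p ≈ 100×(47 − 249)/(0 − 249) = -20200/-249 = 81.12.
p = 81 reproduces all three channels after rounding.

81%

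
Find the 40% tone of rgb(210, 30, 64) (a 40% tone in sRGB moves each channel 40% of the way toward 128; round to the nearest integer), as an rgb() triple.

A 40% tone moves each channel 40% toward 128:
  R: 210 + 0.4×(128−210) = 210 − 32.8 = 177.2 → 177
  G: 30 + 0.4×(128−30) = 30 + 39.2 = 69.2 → 69
  B: 64 + 0.4×(128−64) = 64 + 25.6 = 89.6 → 90

rgb(177, 69, 90)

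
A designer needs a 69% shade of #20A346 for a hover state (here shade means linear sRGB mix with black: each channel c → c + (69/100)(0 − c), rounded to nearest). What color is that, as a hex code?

#0A3316

#20A346 is rgb(32, 163, 70).
A 69% shade moves each channel 69% toward 0:
  R: 32 + 0.69×(0−32) = 32 − 22.08 = 9.92 → 10
  G: 163 − 112.47 = 50.53 → 51
  B: 70 + 0.69×(0−70) = 70 − 48.3 = 21.7 → 22
rgb(10, 51, 22) = #0A3316.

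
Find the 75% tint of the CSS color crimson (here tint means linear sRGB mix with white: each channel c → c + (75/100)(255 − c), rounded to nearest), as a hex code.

CSS crimson is rgb(220, 20, 60).
Lerp each channel 75% toward 255:
  R: 220 + 0.75×(255−220) = 220 + 26.25 = 246.25 → 246
  G: 20 + 0.75×(255−20) = 20 + 176.25 = 196.25 → 196
  B: 60 + 0.75×(255−60) = 60 + 146.25 = 206.25 → 206
rgb(246, 196, 206) = #F6C4CE.

#F6C4CE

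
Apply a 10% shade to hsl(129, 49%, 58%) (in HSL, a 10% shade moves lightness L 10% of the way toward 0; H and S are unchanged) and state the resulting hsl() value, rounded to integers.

hsl(129, 49%, 52%)

L moves 10% from 58 toward 0: 58 − 5.8 = 52.2 → 52.
H and S are unchanged.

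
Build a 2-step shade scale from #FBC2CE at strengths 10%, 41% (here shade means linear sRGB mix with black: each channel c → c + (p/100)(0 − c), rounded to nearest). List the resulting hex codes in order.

#E2AFB9, #94727A

#FBC2CE is rgb(251, 194, 206).
10%: (251 − 25.1 = 225.9→226, 194 − 19.4 = 174.6→175, 206 − 20.6 = 185.4→185) → #E2AFB9
41%: (251 − 102.91 = 148.09→148, 194 − 79.54 = 114.46→114, 206 − 84.46 = 121.54→122) → #94727A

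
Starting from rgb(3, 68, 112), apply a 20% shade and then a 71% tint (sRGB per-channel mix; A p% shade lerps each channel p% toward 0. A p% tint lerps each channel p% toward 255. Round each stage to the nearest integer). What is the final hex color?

#B6C5CF

Per channel, c → c + 0.2(0 − c):
  R: 3 + 0.2×(0−3) = 3 − 0.6 = 2.4 → 2
  G: 68 + 0.2×(0−68) = 68 − 13.6 = 54.4 → 54
  B: 112 + 0.2×(0−112) = 112 − 22.4 = 89.6 → 90
After the shade: rgb(2, 54, 90) = #02365A.
Per channel, c → c + 0.71(255 − c):
  R: 2 + 0.71×(255−2) = 2 + 179.63 = 181.63 → 182
  G: 54 + 0.71×(255−54) = 54 + 142.71 = 196.71 → 197
  B: 90 + 0.71×(255−90) = 90 + 117.15 = 207.15 → 207
rgb(182, 197, 207) = #B6C5CF.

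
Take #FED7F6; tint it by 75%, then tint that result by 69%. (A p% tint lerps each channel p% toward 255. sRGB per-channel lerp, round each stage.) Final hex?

#FFFCFE

#FED7F6 is rgb(254, 215, 246).
Per channel, c → c + 0.75(255 − c):
  R: 254 + 0.75 = 254.75 → 255
  G: 215 + 0.75×(255−215) = 215 + 30 = 245 → 245
  B: 246 + 0.75×(255−246) = 246 + 6.75 = 252.75 → 253
After the tint: rgb(255, 245, 253) = #FFF5FD.
Lerp each channel 69% toward 255:
  R: 255 + 0.69×(255−255) = 255 + 0 = 255 → 255
  G: 245 + 0.69×(255−245) = 245 + 6.9 = 251.9 → 252
  B: 253 + 1.38 = 254.38 → 254
rgb(255, 252, 254) = #FFFCFE.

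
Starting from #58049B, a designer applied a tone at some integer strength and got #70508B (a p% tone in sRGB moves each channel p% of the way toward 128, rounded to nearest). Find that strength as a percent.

61%

#58049B is rgb(88, 4, 155); #70508B is rgb(112, 80, 139).
On the G channel (widest range): 80 ≈ 4 + (p/100)(128 − 4), so p ≈ 100×(80 − 4)/(128 − 4) = 7600/124 = 61.29.
p = 61 reproduces all three channels after rounding.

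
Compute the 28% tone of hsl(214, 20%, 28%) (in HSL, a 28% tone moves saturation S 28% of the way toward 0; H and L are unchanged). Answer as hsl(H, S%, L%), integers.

S moves 28% from 20 toward 0: 20 − 5.6 = 14.4 → 14.
H and L are unchanged.

hsl(214, 14%, 28%)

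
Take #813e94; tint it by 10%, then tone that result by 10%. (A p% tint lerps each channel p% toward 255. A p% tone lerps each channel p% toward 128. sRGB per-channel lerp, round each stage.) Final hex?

#8d569c

#813e94 is rgb(129, 62, 148).
Per channel, c → c + 0.1(255 − c):
  R: 129 + 12.6 = 141.6 → 142
  G: 62 + 0.1×(255−62) = 62 + 19.3 = 81.3 → 81
  B: 148 + 0.1×(255−148) = 148 + 10.7 = 158.7 → 159
After the tint: rgb(142, 81, 159) = #8e519f.
Per channel, c → c + 0.1(128 − c):
  R: 142 + 0.1×(128−142) = 142 − 1.4 = 140.6 → 141
  G: 81 + 4.7 = 85.7 → 86
  B: 159 + 0.1×(128−159) = 159 − 3.1 = 155.9 → 156
rgb(141, 86, 156) = #8d569c.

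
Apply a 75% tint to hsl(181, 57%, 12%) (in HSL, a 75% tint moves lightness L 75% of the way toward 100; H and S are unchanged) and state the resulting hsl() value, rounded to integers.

L moves 75% from 12 toward 100: 12 + 66 = 78 → 78.
H and S are unchanged.

hsl(181, 57%, 78%)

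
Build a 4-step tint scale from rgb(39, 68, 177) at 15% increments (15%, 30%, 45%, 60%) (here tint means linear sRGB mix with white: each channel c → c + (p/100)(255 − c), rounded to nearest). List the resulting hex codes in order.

#4760bd, #687cc8, #8898d4, #a9b4e0

15%: (39 + 32.4 = 71.4→71, 68 + 28.05 = 96.05→96, 177 + 11.7 = 188.7→189) → #4760bd
30%: (39 + 64.8 = 103.8→104, 68 + 56.1 = 124.1→124, 177 + 23.4 = 200.4→200) → #687cc8
45%: (39 + 97.2 = 136.2→136, 68 + 84.15 = 152.15→152, 177 + 35.1 = 212.1→212) → #8898d4
60%: (39 + 129.6 = 168.6→169, 68 + 112.2 = 180.2→180, 177 + 46.8 = 223.8→224) → #a9b4e0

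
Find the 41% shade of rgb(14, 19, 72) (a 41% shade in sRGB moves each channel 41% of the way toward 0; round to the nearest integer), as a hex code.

#080B2A

Per channel, c → c + 0.41(0 − c):
  R: 14 + 0.41×(0−14) = 14 − 5.74 = 8.26 → 8
  G: 19 + 0.41×(0−19) = 19 − 7.79 = 11.21 → 11
  B: 72 + 0.41×(0−72) = 72 − 29.52 = 42.48 → 42
rgb(8, 11, 42) = #080B2A.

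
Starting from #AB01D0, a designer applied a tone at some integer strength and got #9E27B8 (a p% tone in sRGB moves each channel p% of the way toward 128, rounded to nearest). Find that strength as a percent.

#AB01D0 is rgb(171, 1, 208); #9E27B8 is rgb(158, 39, 184).
On the G channel (widest range): 39 ≈ 1 + (p/100)(128 − 1), so p ≈ 100×(39 − 1)/(128 − 1) = 3800/127 = 29.92.
p = 30 reproduces all three channels after rounding.

30%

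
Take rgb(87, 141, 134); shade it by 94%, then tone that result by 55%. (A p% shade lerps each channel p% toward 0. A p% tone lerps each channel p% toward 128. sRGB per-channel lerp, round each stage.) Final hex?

#494a4a

A 94% shade moves each channel 94% toward 0:
  R: 87 − 81.78 = 5.22 → 5
  G: 141 − 132.54 = 8.46 → 8
  B: 134 + 0.94×(0−134) = 134 − 125.96 = 8.04 → 8
After the shade: rgb(5, 8, 8) = #050808.
Lerp each channel 55% toward 128:
  R: 5 + 0.55×(128−5) = 5 + 67.65 = 72.65 → 73
  G: 8 + 0.55×(128−8) = 8 + 66 = 74 → 74
  B: 8 + 66 = 74 → 74
rgb(73, 74, 74) = #494a4a.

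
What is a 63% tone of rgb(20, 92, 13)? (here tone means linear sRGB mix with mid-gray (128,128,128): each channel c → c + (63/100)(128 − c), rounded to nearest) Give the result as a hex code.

Lerp each channel 63% toward 128:
  R: 20 + 0.63×(128−20) = 20 + 68.04 = 88.04 → 88
  G: 92 + 0.63×(128−92) = 92 + 22.68 = 114.68 → 115
  B: 13 + 0.63×(128−13) = 13 + 72.45 = 85.45 → 85
rgb(88, 115, 85) = #587355.

#587355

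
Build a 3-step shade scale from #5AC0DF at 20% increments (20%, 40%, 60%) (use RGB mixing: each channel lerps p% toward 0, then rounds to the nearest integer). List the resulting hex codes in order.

#489AB2, #367386, #244D59

#5AC0DF is rgb(90, 192, 223).
20%: (90 − 18 = 72→72, 192 − 38.4 = 153.6→154, 223 − 44.6 = 178.4→178) → #489AB2
40%: (90 − 36 = 54→54, 192 − 76.8 = 115.2→115, 223 − 89.2 = 133.8→134) → #367386
60%: (90 − 54 = 36→36, 192 − 115.2 = 76.8→77, 223 − 133.8 = 89.2→89) → #244D59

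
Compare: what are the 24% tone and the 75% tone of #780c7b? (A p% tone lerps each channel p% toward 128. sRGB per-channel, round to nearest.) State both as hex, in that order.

#780c7b is rgb(120, 12, 123).
24% tone:
  R: 120 + 0.24×(128−120) = 120 + 1.92 = 121.92 → 122
  G: 12 + 27.84 = 39.84 → 40
  B: 123 + 1.2 = 124.2 → 124
  → #7a287c
75% tone:
  R: 120 + 0.75×(128−120) = 120 + 6 = 126 → 126
  G: 12 + 87 = 99 → 99
  B: 123 + 0.75×(128−123) = 123 + 3.75 = 126.75 → 127
  → #7e637f

#7a287c, #7e637f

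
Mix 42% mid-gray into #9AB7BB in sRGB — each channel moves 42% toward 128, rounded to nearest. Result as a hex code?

#8FA0A2

#9AB7BB is rgb(154, 183, 187).
Lerp each channel 42% toward 128:
  R: 154 + 0.42×(128−154) = 154 − 10.92 = 143.08 → 143
  G: 183 + 0.42×(128−183) = 183 − 23.1 = 159.9 → 160
  B: 187 − 24.78 = 162.22 → 162
rgb(143, 160, 162) = #8FA0A2.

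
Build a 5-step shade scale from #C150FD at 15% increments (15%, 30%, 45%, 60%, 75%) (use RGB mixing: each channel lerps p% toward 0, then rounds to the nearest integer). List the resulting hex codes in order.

#A444D7, #8738B1, #6A2C8B, #4D2065, #30143F

#C150FD is rgb(193, 80, 253).
15%: (193 − 28.95 = 164.05→164, 80 − 12 = 68→68, 253 − 37.95 = 215.05→215) → #A444D7
30%: (193 − 57.9 = 135.1→135, 80 − 24 = 56→56, 253 − 75.9 = 177.1→177) → #8738B1
45%: (193 − 86.85 = 106.15→106, 80 − 36 = 44→44, 253 − 113.85 = 139.15→139) → #6A2C8B
60%: (193 − 115.8 = 77.2→77, 80 − 48 = 32→32, 253 − 151.8 = 101.2→101) → #4D2065
75%: (193 − 144.75 = 48.25→48, 80 − 60 = 20→20, 253 − 189.75 = 63.25→63) → #30143F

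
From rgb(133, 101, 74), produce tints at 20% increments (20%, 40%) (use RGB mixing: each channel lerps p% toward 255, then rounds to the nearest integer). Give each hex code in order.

20%: (133 + 24.4 = 157.4→157, 101 + 30.8 = 131.8→132, 74 + 36.2 = 110.2→110) → #9d846e
40%: (133 + 48.8 = 181.8→182, 101 + 61.6 = 162.6→163, 74 + 72.4 = 146.4→146) → #b6a392

#9d846e, #b6a392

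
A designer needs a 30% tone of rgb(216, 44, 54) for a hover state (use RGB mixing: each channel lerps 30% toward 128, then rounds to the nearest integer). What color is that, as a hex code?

#BE454C

Per channel, c → c + 0.3(128 − c):
  R: 216 − 26.4 = 189.6 → 190
  G: 44 + 0.3×(128−44) = 44 + 25.2 = 69.2 → 69
  B: 54 + 22.2 = 76.2 → 76
rgb(190, 69, 76) = #BE454C.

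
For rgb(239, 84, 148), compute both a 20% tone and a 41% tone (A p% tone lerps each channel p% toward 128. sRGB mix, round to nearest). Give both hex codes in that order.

20% tone:
  R: 239 + 0.2×(128−239) = 239 − 22.2 = 216.8 → 217
  G: 84 + 8.8 = 92.8 → 93
  B: 148 + 0.2×(128−148) = 148 − 4 = 144 → 144
  → #D95D90
41% tone:
  R: 239 − 45.51 = 193.49 → 193
  G: 84 + 0.41×(128−84) = 84 + 18.04 = 102.04 → 102
  B: 148 − 8.2 = 139.8 → 140
  → #C1668C

#D95D90, #C1668C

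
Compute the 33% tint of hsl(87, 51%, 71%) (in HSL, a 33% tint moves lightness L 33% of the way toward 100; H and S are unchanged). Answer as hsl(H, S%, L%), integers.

L moves 33% from 71 toward 100: 71 + 9.57 = 80.57 → 81.
H and S are unchanged.

hsl(87, 51%, 81%)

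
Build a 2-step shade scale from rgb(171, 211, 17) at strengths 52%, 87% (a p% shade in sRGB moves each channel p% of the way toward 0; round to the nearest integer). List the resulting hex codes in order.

52%: (171 − 88.92 = 82.08→82, 211 − 109.72 = 101.28→101, 17 − 8.84 = 8.16→8) → #526508
87%: (171 − 148.77 = 22.23→22, 211 − 183.57 = 27.43→27, 17 − 14.79 = 2.21→2) → #161B02

#526508, #161B02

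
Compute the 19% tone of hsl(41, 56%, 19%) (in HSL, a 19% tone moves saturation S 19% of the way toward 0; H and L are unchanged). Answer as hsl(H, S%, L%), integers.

hsl(41, 45%, 19%)

S moves 19% from 56 toward 0: 56 − 10.64 = 45.36 → 45.
H and L are unchanged.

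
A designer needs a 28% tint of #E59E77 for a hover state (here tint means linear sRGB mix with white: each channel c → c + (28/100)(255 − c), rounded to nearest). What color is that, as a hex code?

#E59E77 is rgb(229, 158, 119).
Per channel, c → c + 0.28(255 − c):
  R: 229 + 7.28 = 236.28 → 236
  G: 158 + 0.28×(255−158) = 158 + 27.16 = 185.16 → 185
  B: 119 + 0.28×(255−119) = 119 + 38.08 = 157.08 → 157
rgb(236, 185, 157) = #ECB99D.

#ECB99D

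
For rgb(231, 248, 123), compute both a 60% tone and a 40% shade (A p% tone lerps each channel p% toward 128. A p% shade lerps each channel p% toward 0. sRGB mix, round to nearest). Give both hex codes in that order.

60% tone:
  R: 231 − 61.8 = 169.2 → 169
  G: 248 − 72 = 176 → 176
  B: 123 + 0.6×(128−123) = 123 + 3 = 126 → 126
  → #A9B07E
40% shade:
  R: 231 − 92.4 = 138.6 → 139
  G: 248 + 0.4×(0−248) = 248 − 99.2 = 148.8 → 149
  B: 123 + 0.4×(0−123) = 123 − 49.2 = 73.8 → 74
  → #8B954A

#A9B07E, #8B954A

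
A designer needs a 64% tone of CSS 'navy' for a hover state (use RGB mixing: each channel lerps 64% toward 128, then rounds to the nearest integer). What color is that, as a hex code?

CSS navy is rgb(0, 0, 128).
Lerp each channel 64% toward 128:
  R: 0 + 0.64×(128−0) = 0 + 81.92 = 81.92 → 82
  G: 0 + 0.64×(128−0) = 0 + 81.92 = 81.92 → 82
  B: 128 + 0 = 128 → 128
rgb(82, 82, 128) = #525280.

#525280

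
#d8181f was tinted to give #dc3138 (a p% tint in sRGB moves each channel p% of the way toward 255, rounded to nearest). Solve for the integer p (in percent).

11%

#d8181f is rgb(216, 24, 31); #dc3138 is rgb(220, 49, 56).
On the G channel (widest range): 49 ≈ 24 + (p/100)(255 − 24), so p ≈ 100×(49 − 24)/(255 − 24) = 2500/231 = 10.82.
p = 11 reproduces all three channels after rounding.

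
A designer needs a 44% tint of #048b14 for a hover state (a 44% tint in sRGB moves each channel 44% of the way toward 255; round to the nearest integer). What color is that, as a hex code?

#72be7b

#048b14 is rgb(4, 139, 20).
A 44% tint moves each channel 44% toward 255:
  R: 4 + 0.44×(255−4) = 4 + 110.44 = 114.44 → 114
  G: 139 + 51.04 = 190.04 → 190
  B: 20 + 0.44×(255−20) = 20 + 103.4 = 123.4 → 123
rgb(114, 190, 123) = #72be7b.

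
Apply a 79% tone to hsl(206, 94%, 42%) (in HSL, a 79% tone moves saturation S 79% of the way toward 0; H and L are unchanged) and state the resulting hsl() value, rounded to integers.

S moves 79% from 94 toward 0: 94 − 74.26 = 19.74 → 20.
H and L are unchanged.

hsl(206, 20%, 42%)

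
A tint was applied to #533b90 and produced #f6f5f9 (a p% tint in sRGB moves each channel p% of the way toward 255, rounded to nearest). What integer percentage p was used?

#533b90 is rgb(83, 59, 144); #f6f5f9 is rgb(246, 245, 249).
On the G channel (widest range): 245 ≈ 59 + (p/100)(255 − 59), so p ≈ 100×(245 − 59)/(255 − 59) = 18600/196 = 94.90.
p = 95 reproduces all three channels after rounding.

95%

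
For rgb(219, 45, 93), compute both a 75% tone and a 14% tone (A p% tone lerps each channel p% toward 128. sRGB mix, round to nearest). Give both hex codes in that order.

#976B77, #CE3962

75% tone:
  R: 219 − 68.25 = 150.75 → 151
  G: 45 + 62.25 = 107.25 → 107
  B: 93 + 26.25 = 119.25 → 119
  → #976B77
14% tone:
  R: 219 − 12.74 = 206.26 → 206
  G: 45 + 0.14×(128−45) = 45 + 11.62 = 56.62 → 57
  B: 93 + 4.9 = 97.9 → 98
  → #CE3962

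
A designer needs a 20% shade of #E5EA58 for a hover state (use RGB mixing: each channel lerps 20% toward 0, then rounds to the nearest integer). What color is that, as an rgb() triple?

#E5EA58 is rgb(229, 234, 88).
A 20% shade moves each channel 20% toward 0:
  R: 229 − 45.8 = 183.2 → 183
  G: 234 − 46.8 = 187.2 → 187
  B: 88 + 0.2×(0−88) = 88 − 17.6 = 70.4 → 70

rgb(183, 187, 70)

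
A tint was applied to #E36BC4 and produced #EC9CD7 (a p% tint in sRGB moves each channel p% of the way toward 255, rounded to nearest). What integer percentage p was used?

33%

#E36BC4 is rgb(227, 107, 196); #EC9CD7 is rgb(236, 156, 215).
On the G channel (widest range): 156 ≈ 107 + (p/100)(255 − 107), so p ≈ 100×(156 − 107)/(255 − 107) = 4900/148 = 33.11.
p = 33 reproduces all three channels after rounding.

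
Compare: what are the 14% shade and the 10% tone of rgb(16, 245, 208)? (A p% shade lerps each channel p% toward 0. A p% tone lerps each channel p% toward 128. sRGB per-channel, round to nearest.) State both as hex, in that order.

#0ed3b3, #1be9c8

14% shade:
  R: 16 + 0.14×(0−16) = 16 − 2.24 = 13.76 → 14
  G: 245 + 0.14×(0−245) = 245 − 34.3 = 210.7 → 211
  B: 208 + 0.14×(0−208) = 208 − 29.12 = 178.88 → 179
  → #0ed3b3
10% tone:
  R: 16 + 0.1×(128−16) = 16 + 11.2 = 27.2 → 27
  G: 245 + 0.1×(128−245) = 245 − 11.7 = 233.3 → 233
  B: 208 − 8 = 200 → 200
  → #1be9c8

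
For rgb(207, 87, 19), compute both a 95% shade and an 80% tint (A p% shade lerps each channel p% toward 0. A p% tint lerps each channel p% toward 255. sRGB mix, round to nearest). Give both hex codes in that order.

95% shade:
  R: 207 − 196.65 = 10.35 → 10
  G: 87 − 82.65 = 4.35 → 4
  B: 19 + 0.95×(0−19) = 19 − 18.05 = 0.95 → 1
  → #0a0401
80% tint:
  R: 207 + 0.8×(255−207) = 207 + 38.4 = 245.4 → 245
  G: 87 + 0.8×(255−87) = 87 + 134.4 = 221.4 → 221
  B: 19 + 0.8×(255−19) = 19 + 188.8 = 207.8 → 208
  → #f5ddd0

#0a0401, #f5ddd0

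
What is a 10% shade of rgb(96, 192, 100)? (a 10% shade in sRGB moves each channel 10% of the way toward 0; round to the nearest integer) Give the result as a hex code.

#56AD5A

Lerp each channel 10% toward 0:
  R: 96 + 0.1×(0−96) = 96 − 9.6 = 86.4 → 86
  G: 192 + 0.1×(0−192) = 192 − 19.2 = 172.8 → 173
  B: 100 + 0.1×(0−100) = 100 − 10 = 90 → 90
rgb(86, 173, 90) = #56AD5A.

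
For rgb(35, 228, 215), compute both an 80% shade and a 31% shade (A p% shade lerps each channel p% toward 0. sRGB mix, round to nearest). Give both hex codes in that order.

#072E2B, #189D94

80% shade:
  R: 35 + 0.8×(0−35) = 35 − 28 = 7 → 7
  G: 228 + 0.8×(0−228) = 228 − 182.4 = 45.6 → 46
  B: 215 − 172 = 43 → 43
  → #072E2B
31% shade:
  R: 35 + 0.31×(0−35) = 35 − 10.85 = 24.15 → 24
  G: 228 + 0.31×(0−228) = 228 − 70.68 = 157.32 → 157
  B: 215 + 0.31×(0−215) = 215 − 66.65 = 148.35 → 148
  → #189D94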